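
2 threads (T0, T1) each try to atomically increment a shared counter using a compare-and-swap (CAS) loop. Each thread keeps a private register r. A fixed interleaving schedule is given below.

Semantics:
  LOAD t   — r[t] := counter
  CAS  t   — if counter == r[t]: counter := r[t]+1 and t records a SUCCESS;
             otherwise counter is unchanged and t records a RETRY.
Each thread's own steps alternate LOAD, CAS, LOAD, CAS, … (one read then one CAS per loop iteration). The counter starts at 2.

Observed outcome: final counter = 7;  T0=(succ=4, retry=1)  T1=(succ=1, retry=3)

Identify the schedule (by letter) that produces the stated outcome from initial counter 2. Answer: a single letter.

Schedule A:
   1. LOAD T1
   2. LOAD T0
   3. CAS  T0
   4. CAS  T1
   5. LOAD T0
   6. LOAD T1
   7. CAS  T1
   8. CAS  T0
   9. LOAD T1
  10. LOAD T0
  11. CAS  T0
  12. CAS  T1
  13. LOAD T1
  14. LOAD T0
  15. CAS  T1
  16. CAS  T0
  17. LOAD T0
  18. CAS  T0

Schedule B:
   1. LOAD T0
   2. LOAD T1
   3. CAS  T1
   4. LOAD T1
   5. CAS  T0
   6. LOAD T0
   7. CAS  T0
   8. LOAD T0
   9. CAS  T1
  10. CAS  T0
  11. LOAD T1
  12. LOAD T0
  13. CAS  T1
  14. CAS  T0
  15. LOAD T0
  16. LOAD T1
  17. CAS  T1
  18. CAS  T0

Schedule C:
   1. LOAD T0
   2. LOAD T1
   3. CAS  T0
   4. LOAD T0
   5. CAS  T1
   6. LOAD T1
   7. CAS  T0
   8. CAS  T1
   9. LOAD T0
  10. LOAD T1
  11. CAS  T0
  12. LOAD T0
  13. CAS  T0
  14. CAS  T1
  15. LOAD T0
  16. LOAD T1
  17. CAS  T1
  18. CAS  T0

C

Simulating candidate C:
#1 T0 reads 2
#2 T1 reads 2
#3 T0 CAS(2→3) writes; counter now 3
#4 T0 reads 3
#5 T1 CAS(2→3) fails; counter now 3
#6 T1 reads 3
#7 T0 CAS(3→4) writes; counter now 4
#8 T1 CAS(3→4) fails; counter now 4
#9 T0 reads 4
#10 T1 reads 4
#11 T0 CAS(4→5) writes; counter now 5
#12 T0 reads 5
#13 T0 CAS(5→6) writes; counter now 6
#14 T1 CAS(4→5) fails; counter now 6
#15 T0 reads 6
#16 T1 reads 6
#17 T1 CAS(6→7) writes; counter now 7
#18 T0 CAS(6→7) fails; counter now 7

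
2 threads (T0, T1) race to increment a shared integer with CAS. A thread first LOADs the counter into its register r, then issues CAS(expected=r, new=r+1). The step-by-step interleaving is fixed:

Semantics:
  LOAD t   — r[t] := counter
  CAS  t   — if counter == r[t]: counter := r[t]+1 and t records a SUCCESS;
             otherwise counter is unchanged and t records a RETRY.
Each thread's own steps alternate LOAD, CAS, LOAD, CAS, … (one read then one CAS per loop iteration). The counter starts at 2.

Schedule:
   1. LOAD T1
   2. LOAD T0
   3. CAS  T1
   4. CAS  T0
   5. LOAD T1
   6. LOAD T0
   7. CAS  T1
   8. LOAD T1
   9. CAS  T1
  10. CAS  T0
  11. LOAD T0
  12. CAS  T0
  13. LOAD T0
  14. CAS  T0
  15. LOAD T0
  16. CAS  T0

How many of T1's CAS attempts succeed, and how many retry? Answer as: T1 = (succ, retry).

   1) LOAD T1:  M=2  r_T1=2
   2) LOAD T0:  M=2  r_T0=2
   3) CAS  T1:  M=3  r_T1=2 ✓
   4) CAS  T0:  M=3  r_T0=2 ✗
   5) LOAD T1:  M=3  r_T1=3
   6) LOAD T0:  M=3  r_T0=3
   7) CAS  T1:  M=4  r_T1=3 ✓
   8) LOAD T1:  M=4  r_T1=4
   9) CAS  T1:  M=5  r_T1=4 ✓
  10) CAS  T0:  M=5  r_T0=3 ✗
  11) LOAD T0:  M=5  r_T0=5
  12) CAS  T0:  M=6  r_T0=5 ✓
  13) LOAD T0:  M=6  r_T0=6
  14) CAS  T0:  M=7  r_T0=6 ✓
  15) LOAD T0:  M=7  r_T0=7
  16) CAS  T0:  M=8  r_T0=7 ✓

T1 = (3, 0)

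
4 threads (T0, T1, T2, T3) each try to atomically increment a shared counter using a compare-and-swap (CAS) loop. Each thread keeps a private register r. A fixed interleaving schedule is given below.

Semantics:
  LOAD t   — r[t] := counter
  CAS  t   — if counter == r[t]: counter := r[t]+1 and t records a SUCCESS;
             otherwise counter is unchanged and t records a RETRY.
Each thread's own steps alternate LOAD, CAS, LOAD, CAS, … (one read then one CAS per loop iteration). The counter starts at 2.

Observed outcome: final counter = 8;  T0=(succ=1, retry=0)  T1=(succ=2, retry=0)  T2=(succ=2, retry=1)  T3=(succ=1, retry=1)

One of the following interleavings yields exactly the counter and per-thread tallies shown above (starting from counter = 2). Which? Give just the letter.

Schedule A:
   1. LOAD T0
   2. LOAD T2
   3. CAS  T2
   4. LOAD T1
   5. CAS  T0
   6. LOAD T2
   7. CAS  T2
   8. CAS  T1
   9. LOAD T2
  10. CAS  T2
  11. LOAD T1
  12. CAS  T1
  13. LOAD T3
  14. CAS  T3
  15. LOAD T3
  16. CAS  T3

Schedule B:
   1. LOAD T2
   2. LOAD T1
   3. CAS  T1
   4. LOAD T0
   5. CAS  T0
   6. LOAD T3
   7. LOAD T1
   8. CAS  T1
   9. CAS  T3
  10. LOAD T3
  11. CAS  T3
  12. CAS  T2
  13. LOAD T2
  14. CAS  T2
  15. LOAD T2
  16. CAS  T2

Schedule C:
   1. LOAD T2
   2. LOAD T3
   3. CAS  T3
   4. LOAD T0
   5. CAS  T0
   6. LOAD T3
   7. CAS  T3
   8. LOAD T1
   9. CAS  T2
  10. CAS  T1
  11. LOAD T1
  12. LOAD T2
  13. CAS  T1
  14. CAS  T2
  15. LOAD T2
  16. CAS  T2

Run B:
1. LOAD T2 → mem=2 r[T2]=2 [LOAD]
2. LOAD T1 → mem=2 r[T1]=2 [LOAD]
3. CAS T1 → mem=3 r[T1]=2 [OK]
4. LOAD T0 → mem=3 r[T0]=3 [LOAD]
5. CAS T0 → mem=4 r[T0]=3 [OK]
6. LOAD T3 → mem=4 r[T3]=4 [LOAD]
7. LOAD T1 → mem=4 r[T1]=4 [LOAD]
8. CAS T1 → mem=5 r[T1]=4 [OK]
9. CAS T3 → mem=5 r[T3]=4 [RETRY]
10. LOAD T3 → mem=5 r[T3]=5 [LOAD]
11. CAS T3 → mem=6 r[T3]=5 [OK]
12. CAS T2 → mem=6 r[T2]=2 [RETRY]
13. LOAD T2 → mem=6 r[T2]=6 [LOAD]
14. CAS T2 → mem=7 r[T2]=6 [OK]
15. LOAD T2 → mem=7 r[T2]=7 [LOAD]
16. CAS T2 → mem=8 r[T2]=7 [OK]

B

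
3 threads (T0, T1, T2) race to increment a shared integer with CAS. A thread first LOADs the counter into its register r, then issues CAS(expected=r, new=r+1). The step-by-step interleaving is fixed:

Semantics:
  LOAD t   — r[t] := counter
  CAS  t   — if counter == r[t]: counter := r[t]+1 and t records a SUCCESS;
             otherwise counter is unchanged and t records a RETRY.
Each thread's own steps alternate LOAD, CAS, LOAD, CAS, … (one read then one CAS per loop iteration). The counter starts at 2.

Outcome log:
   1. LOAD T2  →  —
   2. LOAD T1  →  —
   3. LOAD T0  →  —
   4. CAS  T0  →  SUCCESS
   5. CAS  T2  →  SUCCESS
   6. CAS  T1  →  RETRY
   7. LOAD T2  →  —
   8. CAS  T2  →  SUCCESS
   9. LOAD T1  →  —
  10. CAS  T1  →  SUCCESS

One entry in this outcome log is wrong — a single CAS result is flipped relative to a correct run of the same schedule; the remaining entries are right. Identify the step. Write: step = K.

Re-executing:
   1) LOAD T2:  M=2  r_T2=2
   2) LOAD T1:  M=2  r_T1=2
   3) LOAD T0:  M=2  r_T0=2
   4) CAS  T0:  M=3  r_T0=2 ✓
   5) CAS  T2:  M=3  r_T2=2 ✗
   6) CAS  T1:  M=3  r_T1=2 ✗
   7) LOAD T2:  M=3  r_T2=3
   8) CAS  T2:  M=4  r_T2=3 ✓
   9) LOAD T1:  M=4  r_T1=4
  10) CAS  T1:  M=5  r_T1=4 ✓
Mismatch at 5.

step = 5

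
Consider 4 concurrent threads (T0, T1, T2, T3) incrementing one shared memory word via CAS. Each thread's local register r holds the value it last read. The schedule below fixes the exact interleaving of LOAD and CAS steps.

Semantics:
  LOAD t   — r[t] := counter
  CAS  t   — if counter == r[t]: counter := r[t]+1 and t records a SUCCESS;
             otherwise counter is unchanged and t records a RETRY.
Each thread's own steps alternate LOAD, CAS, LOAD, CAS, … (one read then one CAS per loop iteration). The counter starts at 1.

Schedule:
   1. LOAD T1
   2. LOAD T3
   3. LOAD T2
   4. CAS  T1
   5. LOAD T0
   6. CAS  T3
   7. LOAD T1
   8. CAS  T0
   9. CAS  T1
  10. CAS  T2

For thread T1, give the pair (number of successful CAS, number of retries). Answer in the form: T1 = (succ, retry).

T1 = (1, 1)

step 1: T1 LOAD ⇒ load; ctr=1 reg=1
step 2: T3 LOAD ⇒ load; ctr=1 reg=1
step 3: T2 LOAD ⇒ load; ctr=1 reg=1
step 4: T1 CAS ⇒ ok; ctr=2 reg=1
step 5: T0 LOAD ⇒ load; ctr=2 reg=2
step 6: T3 CAS ⇒ retry; ctr=2 reg=1
step 7: T1 LOAD ⇒ load; ctr=2 reg=2
step 8: T0 CAS ⇒ ok; ctr=3 reg=2
step 9: T1 CAS ⇒ retry; ctr=3 reg=2
step 10: T2 CAS ⇒ retry; ctr=3 reg=1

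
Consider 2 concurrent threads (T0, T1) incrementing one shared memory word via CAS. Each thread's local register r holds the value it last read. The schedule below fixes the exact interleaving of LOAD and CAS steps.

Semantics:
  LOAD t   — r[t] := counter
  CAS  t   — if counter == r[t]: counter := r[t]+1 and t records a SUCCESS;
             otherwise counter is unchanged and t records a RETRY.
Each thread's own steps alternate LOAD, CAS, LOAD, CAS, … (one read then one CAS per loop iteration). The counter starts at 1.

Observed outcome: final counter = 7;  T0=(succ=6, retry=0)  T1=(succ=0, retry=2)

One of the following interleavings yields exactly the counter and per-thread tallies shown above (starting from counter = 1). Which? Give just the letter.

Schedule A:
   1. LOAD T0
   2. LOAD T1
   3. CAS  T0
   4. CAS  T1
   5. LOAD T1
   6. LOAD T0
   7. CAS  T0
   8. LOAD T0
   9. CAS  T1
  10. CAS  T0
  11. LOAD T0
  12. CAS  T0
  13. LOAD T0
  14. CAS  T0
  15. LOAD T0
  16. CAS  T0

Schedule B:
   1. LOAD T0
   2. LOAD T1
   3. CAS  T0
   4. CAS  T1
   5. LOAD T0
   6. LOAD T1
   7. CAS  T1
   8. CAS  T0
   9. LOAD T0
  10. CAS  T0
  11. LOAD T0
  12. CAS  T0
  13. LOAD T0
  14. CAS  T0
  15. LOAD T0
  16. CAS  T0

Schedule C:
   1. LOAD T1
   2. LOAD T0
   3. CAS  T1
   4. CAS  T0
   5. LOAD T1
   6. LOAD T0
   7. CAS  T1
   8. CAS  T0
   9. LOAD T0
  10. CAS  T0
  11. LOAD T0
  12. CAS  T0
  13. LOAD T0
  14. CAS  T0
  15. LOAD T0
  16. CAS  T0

A

Run A:
1. LOAD T0 → mem=1 r[T0]=1 [LOAD]
2. LOAD T1 → mem=1 r[T1]=1 [LOAD]
3. CAS T0 → mem=2 r[T0]=1 [OK]
4. CAS T1 → mem=2 r[T1]=1 [RETRY]
5. LOAD T1 → mem=2 r[T1]=2 [LOAD]
6. LOAD T0 → mem=2 r[T0]=2 [LOAD]
7. CAS T0 → mem=3 r[T0]=2 [OK]
8. LOAD T0 → mem=3 r[T0]=3 [LOAD]
9. CAS T1 → mem=3 r[T1]=2 [RETRY]
10. CAS T0 → mem=4 r[T0]=3 [OK]
11. LOAD T0 → mem=4 r[T0]=4 [LOAD]
12. CAS T0 → mem=5 r[T0]=4 [OK]
13. LOAD T0 → mem=5 r[T0]=5 [LOAD]
14. CAS T0 → mem=6 r[T0]=5 [OK]
15. LOAD T0 → mem=6 r[T0]=6 [LOAD]
16. CAS T0 → mem=7 r[T0]=6 [OK]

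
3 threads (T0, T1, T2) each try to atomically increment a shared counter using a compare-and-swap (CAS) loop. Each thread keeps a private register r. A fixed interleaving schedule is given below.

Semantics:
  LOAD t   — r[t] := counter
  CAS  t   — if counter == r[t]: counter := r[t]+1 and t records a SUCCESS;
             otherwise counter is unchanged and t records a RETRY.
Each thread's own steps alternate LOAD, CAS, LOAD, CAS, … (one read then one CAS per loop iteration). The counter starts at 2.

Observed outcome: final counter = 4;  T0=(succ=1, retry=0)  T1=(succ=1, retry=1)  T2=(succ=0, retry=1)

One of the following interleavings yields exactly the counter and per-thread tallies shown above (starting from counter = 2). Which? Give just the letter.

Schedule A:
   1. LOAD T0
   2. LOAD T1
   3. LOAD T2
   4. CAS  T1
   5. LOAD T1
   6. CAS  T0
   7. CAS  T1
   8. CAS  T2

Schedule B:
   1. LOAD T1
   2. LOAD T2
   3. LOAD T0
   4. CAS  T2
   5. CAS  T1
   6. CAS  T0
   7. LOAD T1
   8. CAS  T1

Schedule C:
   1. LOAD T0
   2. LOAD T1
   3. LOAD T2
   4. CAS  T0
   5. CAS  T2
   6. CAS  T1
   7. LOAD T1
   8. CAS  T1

Simulating candidate C:
T0 LOAD — after: cnt=2, r=2 — load
T1 LOAD — after: cnt=2, r=2 — load
T2 LOAD — after: cnt=2, r=2 — load
T0 CAS — after: cnt=3, r=2 — ok
T2 CAS — after: cnt=3, r=2 — retry
T1 CAS — after: cnt=3, r=2 — retry
T1 LOAD — after: cnt=3, r=3 — load
T1 CAS — after: cnt=4, r=3 — ok

C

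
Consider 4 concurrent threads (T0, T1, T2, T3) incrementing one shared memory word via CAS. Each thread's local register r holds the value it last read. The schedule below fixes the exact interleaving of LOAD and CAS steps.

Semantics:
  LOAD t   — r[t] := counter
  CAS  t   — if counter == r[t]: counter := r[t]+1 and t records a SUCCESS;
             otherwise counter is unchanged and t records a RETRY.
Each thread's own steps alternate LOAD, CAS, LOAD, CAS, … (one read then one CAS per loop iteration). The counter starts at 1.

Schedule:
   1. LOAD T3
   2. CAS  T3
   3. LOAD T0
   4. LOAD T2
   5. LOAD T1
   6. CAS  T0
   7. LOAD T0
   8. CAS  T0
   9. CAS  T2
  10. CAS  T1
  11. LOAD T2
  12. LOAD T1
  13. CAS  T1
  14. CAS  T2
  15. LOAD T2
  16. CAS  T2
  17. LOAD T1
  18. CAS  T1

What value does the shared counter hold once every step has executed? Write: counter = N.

T3 LOAD — after: cnt=1, r=1 — load
T3 CAS — after: cnt=2, r=1 — ok
T0 LOAD — after: cnt=2, r=2 — load
T2 LOAD — after: cnt=2, r=2 — load
T1 LOAD — after: cnt=2, r=2 — load
T0 CAS — after: cnt=3, r=2 — ok
T0 LOAD — after: cnt=3, r=3 — load
T0 CAS — after: cnt=4, r=3 — ok
T2 CAS — after: cnt=4, r=2 — retry
T1 CAS — after: cnt=4, r=2 — retry
T2 LOAD — after: cnt=4, r=4 — load
T1 LOAD — after: cnt=4, r=4 — load
T1 CAS — after: cnt=5, r=4 — ok
T2 CAS — after: cnt=5, r=4 — retry
T2 LOAD — after: cnt=5, r=5 — load
T2 CAS — after: cnt=6, r=5 — ok
T1 LOAD — after: cnt=6, r=6 — load
T1 CAS — after: cnt=7, r=6 — ok

counter = 7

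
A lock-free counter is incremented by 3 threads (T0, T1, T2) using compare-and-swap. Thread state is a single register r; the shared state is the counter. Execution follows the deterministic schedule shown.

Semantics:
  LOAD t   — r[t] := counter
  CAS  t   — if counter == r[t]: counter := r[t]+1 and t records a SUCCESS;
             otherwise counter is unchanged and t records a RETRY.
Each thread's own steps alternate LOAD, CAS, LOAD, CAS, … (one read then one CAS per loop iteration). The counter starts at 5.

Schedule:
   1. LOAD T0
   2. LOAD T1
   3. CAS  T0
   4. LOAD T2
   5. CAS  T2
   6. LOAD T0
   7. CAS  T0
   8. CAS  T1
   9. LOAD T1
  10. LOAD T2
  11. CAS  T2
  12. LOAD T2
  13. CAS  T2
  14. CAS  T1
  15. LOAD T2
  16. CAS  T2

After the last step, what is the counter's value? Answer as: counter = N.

step 1: T0 LOAD ⇒ load; ctr=5 reg=5
step 2: T1 LOAD ⇒ load; ctr=5 reg=5
step 3: T0 CAS ⇒ ok; ctr=6 reg=5
step 4: T2 LOAD ⇒ load; ctr=6 reg=6
step 5: T2 CAS ⇒ ok; ctr=7 reg=6
step 6: T0 LOAD ⇒ load; ctr=7 reg=7
step 7: T0 CAS ⇒ ok; ctr=8 reg=7
step 8: T1 CAS ⇒ retry; ctr=8 reg=5
step 9: T1 LOAD ⇒ load; ctr=8 reg=8
step 10: T2 LOAD ⇒ load; ctr=8 reg=8
step 11: T2 CAS ⇒ ok; ctr=9 reg=8
step 12: T2 LOAD ⇒ load; ctr=9 reg=9
step 13: T2 CAS ⇒ ok; ctr=10 reg=9
step 14: T1 CAS ⇒ retry; ctr=10 reg=8
step 15: T2 LOAD ⇒ load; ctr=10 reg=10
step 16: T2 CAS ⇒ ok; ctr=11 reg=10

counter = 11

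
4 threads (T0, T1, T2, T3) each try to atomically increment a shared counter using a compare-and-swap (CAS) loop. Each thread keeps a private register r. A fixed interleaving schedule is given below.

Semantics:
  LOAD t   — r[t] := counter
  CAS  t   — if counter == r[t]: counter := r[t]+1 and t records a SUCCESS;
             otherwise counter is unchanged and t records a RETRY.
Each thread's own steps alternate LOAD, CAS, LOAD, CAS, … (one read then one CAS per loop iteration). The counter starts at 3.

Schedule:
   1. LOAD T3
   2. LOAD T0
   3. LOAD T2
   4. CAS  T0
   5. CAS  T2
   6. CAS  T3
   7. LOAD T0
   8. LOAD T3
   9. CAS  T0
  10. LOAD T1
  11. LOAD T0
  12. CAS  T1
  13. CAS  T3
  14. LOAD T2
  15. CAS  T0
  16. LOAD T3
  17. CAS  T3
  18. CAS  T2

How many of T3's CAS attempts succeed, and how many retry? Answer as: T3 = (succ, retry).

T3 = (1, 2)

step 1: T3 LOAD ⇒ load; ctr=3 reg=3
step 2: T0 LOAD ⇒ load; ctr=3 reg=3
step 3: T2 LOAD ⇒ load; ctr=3 reg=3
step 4: T0 CAS ⇒ ok; ctr=4 reg=3
step 5: T2 CAS ⇒ retry; ctr=4 reg=3
step 6: T3 CAS ⇒ retry; ctr=4 reg=3
step 7: T0 LOAD ⇒ load; ctr=4 reg=4
step 8: T3 LOAD ⇒ load; ctr=4 reg=4
step 9: T0 CAS ⇒ ok; ctr=5 reg=4
step 10: T1 LOAD ⇒ load; ctr=5 reg=5
step 11: T0 LOAD ⇒ load; ctr=5 reg=5
step 12: T1 CAS ⇒ ok; ctr=6 reg=5
step 13: T3 CAS ⇒ retry; ctr=6 reg=4
step 14: T2 LOAD ⇒ load; ctr=6 reg=6
step 15: T0 CAS ⇒ retry; ctr=6 reg=5
step 16: T3 LOAD ⇒ load; ctr=6 reg=6
step 17: T3 CAS ⇒ ok; ctr=7 reg=6
step 18: T2 CAS ⇒ retry; ctr=7 reg=6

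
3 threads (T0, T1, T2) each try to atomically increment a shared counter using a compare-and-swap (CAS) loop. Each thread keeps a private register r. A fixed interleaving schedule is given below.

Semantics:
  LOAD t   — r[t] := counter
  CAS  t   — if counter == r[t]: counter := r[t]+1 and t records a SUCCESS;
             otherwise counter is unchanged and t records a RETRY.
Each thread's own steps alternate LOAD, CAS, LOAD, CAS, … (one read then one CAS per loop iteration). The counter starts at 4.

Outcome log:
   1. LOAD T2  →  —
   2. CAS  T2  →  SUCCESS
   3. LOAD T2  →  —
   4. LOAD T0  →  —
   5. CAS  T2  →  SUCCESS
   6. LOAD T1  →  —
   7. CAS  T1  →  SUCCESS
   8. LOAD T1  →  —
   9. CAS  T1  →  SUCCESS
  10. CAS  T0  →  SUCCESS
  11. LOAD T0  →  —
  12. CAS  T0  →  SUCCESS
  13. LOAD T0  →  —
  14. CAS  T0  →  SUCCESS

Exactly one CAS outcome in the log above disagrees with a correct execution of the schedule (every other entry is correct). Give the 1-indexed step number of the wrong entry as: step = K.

step = 10

Correct run:
#1 T2 reads 4
#2 T2 CAS(4→5) writes; counter now 5
#3 T2 reads 5
#4 T0 reads 5
#5 T2 CAS(5→6) writes; counter now 6
#6 T1 reads 6
#7 T1 CAS(6→7) writes; counter now 7
#8 T1 reads 7
#9 T1 CAS(7→8) writes; counter now 8
#10 T0 CAS(5→6) fails; counter now 8
#11 T0 reads 8
#12 T0 CAS(8→9) writes; counter now 9
#13 T0 reads 9
#14 T0 CAS(9→10) writes; counter now 10
Mismatch at 10.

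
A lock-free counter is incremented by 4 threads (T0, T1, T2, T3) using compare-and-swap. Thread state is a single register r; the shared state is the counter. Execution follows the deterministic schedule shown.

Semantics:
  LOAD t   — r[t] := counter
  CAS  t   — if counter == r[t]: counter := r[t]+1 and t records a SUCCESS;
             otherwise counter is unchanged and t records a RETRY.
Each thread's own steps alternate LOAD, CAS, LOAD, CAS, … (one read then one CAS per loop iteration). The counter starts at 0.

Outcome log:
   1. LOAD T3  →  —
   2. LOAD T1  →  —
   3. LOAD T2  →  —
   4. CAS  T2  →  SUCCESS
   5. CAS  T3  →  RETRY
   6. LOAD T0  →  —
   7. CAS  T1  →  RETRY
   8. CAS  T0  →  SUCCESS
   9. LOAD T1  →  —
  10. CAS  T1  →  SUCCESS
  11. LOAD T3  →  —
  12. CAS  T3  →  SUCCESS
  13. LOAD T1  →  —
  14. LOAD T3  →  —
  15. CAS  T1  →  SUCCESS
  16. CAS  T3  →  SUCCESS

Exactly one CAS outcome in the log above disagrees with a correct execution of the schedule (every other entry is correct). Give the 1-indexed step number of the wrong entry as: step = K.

step = 16

Reference trace:
   1) LOAD T3:  M=0  r_T3=0
   2) LOAD T1:  M=0  r_T1=0
   3) LOAD T2:  M=0  r_T2=0
   4) CAS  T2:  M=1  r_T2=0 ✓
   5) CAS  T3:  M=1  r_T3=0 ✗
   6) LOAD T0:  M=1  r_T0=1
   7) CAS  T1:  M=1  r_T1=0 ✗
   8) CAS  T0:  M=2  r_T0=1 ✓
   9) LOAD T1:  M=2  r_T1=2
  10) CAS  T1:  M=3  r_T1=2 ✓
  11) LOAD T3:  M=3  r_T3=3
  12) CAS  T3:  M=4  r_T3=3 ✓
  13) LOAD T1:  M=4  r_T1=4
  14) LOAD T3:  M=4  r_T3=4
  15) CAS  T1:  M=5  r_T1=4 ✓
  16) CAS  T3:  M=5  r_T3=4 ✗
Mismatch at 16.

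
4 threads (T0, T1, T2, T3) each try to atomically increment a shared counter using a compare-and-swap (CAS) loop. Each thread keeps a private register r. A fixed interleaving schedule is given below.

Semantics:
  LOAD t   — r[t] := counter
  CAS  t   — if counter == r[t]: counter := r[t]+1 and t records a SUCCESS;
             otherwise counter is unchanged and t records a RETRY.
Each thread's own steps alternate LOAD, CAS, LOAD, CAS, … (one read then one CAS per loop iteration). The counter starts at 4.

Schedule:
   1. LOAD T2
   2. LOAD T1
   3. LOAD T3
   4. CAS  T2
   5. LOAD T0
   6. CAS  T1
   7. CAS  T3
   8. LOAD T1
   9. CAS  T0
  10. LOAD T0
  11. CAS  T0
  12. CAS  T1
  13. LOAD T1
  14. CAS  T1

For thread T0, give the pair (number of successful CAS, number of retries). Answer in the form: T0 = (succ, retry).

T2 LOAD — after: cnt=4, r=4 — load
T1 LOAD — after: cnt=4, r=4 — load
T3 LOAD — after: cnt=4, r=4 — load
T2 CAS — after: cnt=5, r=4 — ok
T0 LOAD — after: cnt=5, r=5 — load
T1 CAS — after: cnt=5, r=4 — retry
T3 CAS — after: cnt=5, r=4 — retry
T1 LOAD — after: cnt=5, r=5 — load
T0 CAS — after: cnt=6, r=5 — ok
T0 LOAD — after: cnt=6, r=6 — load
T0 CAS — after: cnt=7, r=6 — ok
T1 CAS — after: cnt=7, r=5 — retry
T1 LOAD — after: cnt=7, r=7 — load
T1 CAS — after: cnt=8, r=7 — ok

T0 = (2, 0)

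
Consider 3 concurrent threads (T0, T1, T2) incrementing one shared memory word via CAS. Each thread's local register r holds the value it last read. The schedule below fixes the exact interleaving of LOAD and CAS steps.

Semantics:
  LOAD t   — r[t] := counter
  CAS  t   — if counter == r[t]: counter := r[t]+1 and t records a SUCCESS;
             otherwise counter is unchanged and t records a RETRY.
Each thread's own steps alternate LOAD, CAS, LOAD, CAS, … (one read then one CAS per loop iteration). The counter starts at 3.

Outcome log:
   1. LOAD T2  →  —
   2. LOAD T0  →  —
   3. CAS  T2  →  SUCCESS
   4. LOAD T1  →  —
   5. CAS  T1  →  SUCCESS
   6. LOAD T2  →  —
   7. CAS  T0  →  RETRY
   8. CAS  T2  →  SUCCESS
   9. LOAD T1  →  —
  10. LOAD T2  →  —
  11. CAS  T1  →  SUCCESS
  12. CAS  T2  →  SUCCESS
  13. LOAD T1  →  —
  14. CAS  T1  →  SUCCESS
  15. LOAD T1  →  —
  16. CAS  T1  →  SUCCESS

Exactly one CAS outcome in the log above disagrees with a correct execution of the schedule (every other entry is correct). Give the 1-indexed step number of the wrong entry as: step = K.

step = 12

Reference trace:
#1 T2 reads 3
#2 T0 reads 3
#3 T2 CAS(3→4) writes; counter now 4
#4 T1 reads 4
#5 T1 CAS(4→5) writes; counter now 5
#6 T2 reads 5
#7 T0 CAS(3→4) fails; counter now 5
#8 T2 CAS(5→6) writes; counter now 6
#9 T1 reads 6
#10 T2 reads 6
#11 T1 CAS(6→7) writes; counter now 7
#12 T2 CAS(6→7) fails; counter now 7
#13 T1 reads 7
#14 T1 CAS(7→8) writes; counter now 8
#15 T1 reads 8
#16 T1 CAS(8→9) writes; counter now 9
Flip is step 12.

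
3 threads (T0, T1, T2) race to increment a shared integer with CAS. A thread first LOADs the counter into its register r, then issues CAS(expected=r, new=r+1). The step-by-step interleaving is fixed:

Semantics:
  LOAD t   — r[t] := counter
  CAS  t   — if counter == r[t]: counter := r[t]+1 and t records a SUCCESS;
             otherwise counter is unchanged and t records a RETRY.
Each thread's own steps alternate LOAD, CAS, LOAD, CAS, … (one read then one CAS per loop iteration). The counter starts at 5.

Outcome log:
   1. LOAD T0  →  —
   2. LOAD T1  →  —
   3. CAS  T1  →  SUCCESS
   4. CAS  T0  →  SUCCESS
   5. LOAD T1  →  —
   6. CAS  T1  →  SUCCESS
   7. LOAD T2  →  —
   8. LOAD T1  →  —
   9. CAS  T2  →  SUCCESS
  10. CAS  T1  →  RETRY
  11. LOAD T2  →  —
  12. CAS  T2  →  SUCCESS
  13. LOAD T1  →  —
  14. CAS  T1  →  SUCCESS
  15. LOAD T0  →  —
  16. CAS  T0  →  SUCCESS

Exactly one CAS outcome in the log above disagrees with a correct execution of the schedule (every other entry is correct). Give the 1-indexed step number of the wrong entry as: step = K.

step = 4

Re-executing:
1. LOAD T0 → mem=5 r[T0]=5 [LOAD]
2. LOAD T1 → mem=5 r[T1]=5 [LOAD]
3. CAS T1 → mem=6 r[T1]=5 [OK]
4. CAS T0 → mem=6 r[T0]=5 [RETRY]
5. LOAD T1 → mem=6 r[T1]=6 [LOAD]
6. CAS T1 → mem=7 r[T1]=6 [OK]
7. LOAD T2 → mem=7 r[T2]=7 [LOAD]
8. LOAD T1 → mem=7 r[T1]=7 [LOAD]
9. CAS T2 → mem=8 r[T2]=7 [OK]
10. CAS T1 → mem=8 r[T1]=7 [RETRY]
11. LOAD T2 → mem=8 r[T2]=8 [LOAD]
12. CAS T2 → mem=9 r[T2]=8 [OK]
13. LOAD T1 → mem=9 r[T1]=9 [LOAD]
14. CAS T1 → mem=10 r[T1]=9 [OK]
15. LOAD T0 → mem=10 r[T0]=10 [LOAD]
16. CAS T0 → mem=11 r[T0]=10 [OK]
Flip is step 4.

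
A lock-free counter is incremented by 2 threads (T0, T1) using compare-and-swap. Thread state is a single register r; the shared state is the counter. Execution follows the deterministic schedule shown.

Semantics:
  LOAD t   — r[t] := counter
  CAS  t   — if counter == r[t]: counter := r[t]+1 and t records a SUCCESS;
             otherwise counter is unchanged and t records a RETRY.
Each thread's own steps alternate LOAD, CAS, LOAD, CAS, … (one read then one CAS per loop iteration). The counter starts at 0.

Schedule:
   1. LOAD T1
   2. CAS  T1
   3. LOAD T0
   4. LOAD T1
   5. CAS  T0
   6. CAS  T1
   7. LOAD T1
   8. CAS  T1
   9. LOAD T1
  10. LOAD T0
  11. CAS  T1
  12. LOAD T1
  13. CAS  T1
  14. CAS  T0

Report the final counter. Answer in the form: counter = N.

1. LOAD T1 → mem=0 r[T1]=0 [LOAD]
2. CAS T1 → mem=1 r[T1]=0 [OK]
3. LOAD T0 → mem=1 r[T0]=1 [LOAD]
4. LOAD T1 → mem=1 r[T1]=1 [LOAD]
5. CAS T0 → mem=2 r[T0]=1 [OK]
6. CAS T1 → mem=2 r[T1]=1 [RETRY]
7. LOAD T1 → mem=2 r[T1]=2 [LOAD]
8. CAS T1 → mem=3 r[T1]=2 [OK]
9. LOAD T1 → mem=3 r[T1]=3 [LOAD]
10. LOAD T0 → mem=3 r[T0]=3 [LOAD]
11. CAS T1 → mem=4 r[T1]=3 [OK]
12. LOAD T1 → mem=4 r[T1]=4 [LOAD]
13. CAS T1 → mem=5 r[T1]=4 [OK]
14. CAS T0 → mem=5 r[T0]=3 [RETRY]

counter = 5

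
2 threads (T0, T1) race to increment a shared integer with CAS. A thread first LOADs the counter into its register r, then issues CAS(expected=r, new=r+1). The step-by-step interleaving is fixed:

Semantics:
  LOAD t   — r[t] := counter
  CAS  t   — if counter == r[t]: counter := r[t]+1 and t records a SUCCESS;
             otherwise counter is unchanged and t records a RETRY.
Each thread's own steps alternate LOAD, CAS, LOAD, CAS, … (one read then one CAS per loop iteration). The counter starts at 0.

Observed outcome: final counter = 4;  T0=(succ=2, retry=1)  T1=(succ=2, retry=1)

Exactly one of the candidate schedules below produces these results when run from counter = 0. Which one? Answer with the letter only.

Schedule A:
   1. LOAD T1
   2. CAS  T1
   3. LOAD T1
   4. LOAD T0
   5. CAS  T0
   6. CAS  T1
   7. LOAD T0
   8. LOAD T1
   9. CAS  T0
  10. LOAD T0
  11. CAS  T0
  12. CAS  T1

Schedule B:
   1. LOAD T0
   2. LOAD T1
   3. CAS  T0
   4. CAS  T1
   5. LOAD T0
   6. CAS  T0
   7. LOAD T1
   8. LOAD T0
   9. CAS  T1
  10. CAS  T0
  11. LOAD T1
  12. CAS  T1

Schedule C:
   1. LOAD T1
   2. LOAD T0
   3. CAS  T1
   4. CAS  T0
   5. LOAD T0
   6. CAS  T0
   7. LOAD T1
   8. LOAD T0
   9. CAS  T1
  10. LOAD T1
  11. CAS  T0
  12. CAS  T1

Run B:
1. LOAD T0 → mem=0 r[T0]=0 [LOAD]
2. LOAD T1 → mem=0 r[T1]=0 [LOAD]
3. CAS T0 → mem=1 r[T0]=0 [OK]
4. CAS T1 → mem=1 r[T1]=0 [RETRY]
5. LOAD T0 → mem=1 r[T0]=1 [LOAD]
6. CAS T0 → mem=2 r[T0]=1 [OK]
7. LOAD T1 → mem=2 r[T1]=2 [LOAD]
8. LOAD T0 → mem=2 r[T0]=2 [LOAD]
9. CAS T1 → mem=3 r[T1]=2 [OK]
10. CAS T0 → mem=3 r[T0]=2 [RETRY]
11. LOAD T1 → mem=3 r[T1]=3 [LOAD]
12. CAS T1 → mem=4 r[T1]=3 [OK]

B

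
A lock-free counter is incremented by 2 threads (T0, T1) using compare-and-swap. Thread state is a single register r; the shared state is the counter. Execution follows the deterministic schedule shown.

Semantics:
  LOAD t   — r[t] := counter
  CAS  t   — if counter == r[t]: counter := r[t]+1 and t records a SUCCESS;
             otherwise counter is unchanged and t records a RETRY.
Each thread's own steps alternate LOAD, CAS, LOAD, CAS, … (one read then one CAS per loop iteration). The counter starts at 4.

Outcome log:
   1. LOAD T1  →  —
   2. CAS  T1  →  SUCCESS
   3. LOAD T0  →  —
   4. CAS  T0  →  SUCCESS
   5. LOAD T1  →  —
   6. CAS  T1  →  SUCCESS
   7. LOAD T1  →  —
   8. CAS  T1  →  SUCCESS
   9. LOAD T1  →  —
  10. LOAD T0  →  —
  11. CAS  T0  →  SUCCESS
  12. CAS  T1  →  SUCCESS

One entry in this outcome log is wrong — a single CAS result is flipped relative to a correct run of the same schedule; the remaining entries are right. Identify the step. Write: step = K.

Reference trace:
#1 T1 reads 4
#2 T1 CAS(4→5) writes; counter now 5
#3 T0 reads 5
#4 T0 CAS(5→6) writes; counter now 6
#5 T1 reads 6
#6 T1 CAS(6→7) writes; counter now 7
#7 T1 reads 7
#8 T1 CAS(7→8) writes; counter now 8
#9 T1 reads 8
#10 T0 reads 8
#11 T0 CAS(8→9) writes; counter now 9
#12 T1 CAS(8→9) fails; counter now 9
Mismatch at 12.

step = 12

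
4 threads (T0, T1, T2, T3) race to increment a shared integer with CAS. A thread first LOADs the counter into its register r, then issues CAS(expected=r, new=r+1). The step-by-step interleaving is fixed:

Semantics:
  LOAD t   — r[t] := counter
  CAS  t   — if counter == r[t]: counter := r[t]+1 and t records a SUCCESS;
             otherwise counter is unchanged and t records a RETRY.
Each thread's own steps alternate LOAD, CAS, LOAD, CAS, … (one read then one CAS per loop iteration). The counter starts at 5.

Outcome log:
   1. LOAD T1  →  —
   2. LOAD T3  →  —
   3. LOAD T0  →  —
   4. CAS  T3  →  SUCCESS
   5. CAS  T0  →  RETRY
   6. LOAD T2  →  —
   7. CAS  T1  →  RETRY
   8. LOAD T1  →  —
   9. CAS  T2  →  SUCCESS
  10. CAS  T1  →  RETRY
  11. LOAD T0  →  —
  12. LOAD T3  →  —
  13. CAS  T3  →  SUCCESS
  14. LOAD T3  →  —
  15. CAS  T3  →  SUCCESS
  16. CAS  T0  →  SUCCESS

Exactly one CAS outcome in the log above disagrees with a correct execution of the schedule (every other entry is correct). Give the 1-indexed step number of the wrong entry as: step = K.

Correct run:
[1] T1.load  rd  (counter 5, T1.r 5)
[2] T3.load  rd  (counter 5, T3.r 5)
[3] T0.load  rd  (counter 5, T0.r 5)
[4] T3.cas  hit  (counter 6, T3.r 5)
[5] T0.cas  miss  (counter 6, T0.r 5)
[6] T2.load  rd  (counter 6, T2.r 6)
[7] T1.cas  miss  (counter 6, T1.r 5)
[8] T1.load  rd  (counter 6, T1.r 6)
[9] T2.cas  hit  (counter 7, T2.r 6)
[10] T1.cas  miss  (counter 7, T1.r 6)
[11] T0.load  rd  (counter 7, T0.r 7)
[12] T3.load  rd  (counter 7, T3.r 7)
[13] T3.cas  hit  (counter 8, T3.r 7)
[14] T3.load  rd  (counter 8, T3.r 8)
[15] T3.cas  hit  (counter 9, T3.r 8)
[16] T0.cas  miss  (counter 9, T0.r 7)
Log disagrees first at step 16.

step = 16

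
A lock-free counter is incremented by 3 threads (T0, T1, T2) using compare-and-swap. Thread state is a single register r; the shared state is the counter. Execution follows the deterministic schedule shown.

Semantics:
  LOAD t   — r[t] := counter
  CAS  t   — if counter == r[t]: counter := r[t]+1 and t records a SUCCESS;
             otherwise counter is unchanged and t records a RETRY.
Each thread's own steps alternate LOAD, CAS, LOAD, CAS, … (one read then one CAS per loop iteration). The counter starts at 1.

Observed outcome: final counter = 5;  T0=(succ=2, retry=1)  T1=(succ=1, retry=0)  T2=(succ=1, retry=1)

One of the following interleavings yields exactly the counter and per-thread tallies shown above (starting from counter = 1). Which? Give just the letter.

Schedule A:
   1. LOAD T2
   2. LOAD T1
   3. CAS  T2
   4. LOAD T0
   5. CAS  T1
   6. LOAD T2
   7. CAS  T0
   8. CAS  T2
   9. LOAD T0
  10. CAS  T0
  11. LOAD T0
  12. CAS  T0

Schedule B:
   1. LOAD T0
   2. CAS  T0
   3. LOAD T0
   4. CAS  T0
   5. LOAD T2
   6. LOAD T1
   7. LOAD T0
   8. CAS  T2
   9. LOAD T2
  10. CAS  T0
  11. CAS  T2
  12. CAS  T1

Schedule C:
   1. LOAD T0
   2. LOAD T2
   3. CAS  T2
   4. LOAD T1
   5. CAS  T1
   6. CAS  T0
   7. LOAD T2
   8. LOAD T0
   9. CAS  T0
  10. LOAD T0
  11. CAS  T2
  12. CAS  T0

Tracing schedule C:
step 1: T0 LOAD ⇒ load; ctr=1 reg=1
step 2: T2 LOAD ⇒ load; ctr=1 reg=1
step 3: T2 CAS ⇒ ok; ctr=2 reg=1
step 4: T1 LOAD ⇒ load; ctr=2 reg=2
step 5: T1 CAS ⇒ ok; ctr=3 reg=2
step 6: T0 CAS ⇒ retry; ctr=3 reg=1
step 7: T2 LOAD ⇒ load; ctr=3 reg=3
step 8: T0 LOAD ⇒ load; ctr=3 reg=3
step 9: T0 CAS ⇒ ok; ctr=4 reg=3
step 10: T0 LOAD ⇒ load; ctr=4 reg=4
step 11: T2 CAS ⇒ retry; ctr=4 reg=3
step 12: T0 CAS ⇒ ok; ctr=5 reg=4

C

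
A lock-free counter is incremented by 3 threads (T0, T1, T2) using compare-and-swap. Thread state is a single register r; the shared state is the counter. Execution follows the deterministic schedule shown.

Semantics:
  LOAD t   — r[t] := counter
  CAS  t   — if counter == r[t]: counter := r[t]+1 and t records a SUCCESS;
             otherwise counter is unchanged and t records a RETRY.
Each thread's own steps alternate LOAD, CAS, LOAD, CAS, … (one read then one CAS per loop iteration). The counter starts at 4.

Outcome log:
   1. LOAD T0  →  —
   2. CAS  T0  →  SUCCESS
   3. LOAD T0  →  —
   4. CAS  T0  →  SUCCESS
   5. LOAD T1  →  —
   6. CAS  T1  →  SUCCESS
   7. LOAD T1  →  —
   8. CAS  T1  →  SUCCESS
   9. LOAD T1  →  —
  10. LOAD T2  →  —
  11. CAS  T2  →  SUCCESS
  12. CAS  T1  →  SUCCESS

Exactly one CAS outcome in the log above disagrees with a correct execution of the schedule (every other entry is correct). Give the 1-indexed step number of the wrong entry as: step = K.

step = 12

Re-executing:
   1) LOAD T0:  M=4  r_T0=4
   2) CAS  T0:  M=5  r_T0=4 ✓
   3) LOAD T0:  M=5  r_T0=5
   4) CAS  T0:  M=6  r_T0=5 ✓
   5) LOAD T1:  M=6  r_T1=6
   6) CAS  T1:  M=7  r_T1=6 ✓
   7) LOAD T1:  M=7  r_T1=7
   8) CAS  T1:  M=8  r_T1=7 ✓
   9) LOAD T1:  M=8  r_T1=8
  10) LOAD T2:  M=8  r_T2=8
  11) CAS  T2:  M=9  r_T2=8 ✓
  12) CAS  T1:  M=9  r_T1=8 ✗
Flip is step 12.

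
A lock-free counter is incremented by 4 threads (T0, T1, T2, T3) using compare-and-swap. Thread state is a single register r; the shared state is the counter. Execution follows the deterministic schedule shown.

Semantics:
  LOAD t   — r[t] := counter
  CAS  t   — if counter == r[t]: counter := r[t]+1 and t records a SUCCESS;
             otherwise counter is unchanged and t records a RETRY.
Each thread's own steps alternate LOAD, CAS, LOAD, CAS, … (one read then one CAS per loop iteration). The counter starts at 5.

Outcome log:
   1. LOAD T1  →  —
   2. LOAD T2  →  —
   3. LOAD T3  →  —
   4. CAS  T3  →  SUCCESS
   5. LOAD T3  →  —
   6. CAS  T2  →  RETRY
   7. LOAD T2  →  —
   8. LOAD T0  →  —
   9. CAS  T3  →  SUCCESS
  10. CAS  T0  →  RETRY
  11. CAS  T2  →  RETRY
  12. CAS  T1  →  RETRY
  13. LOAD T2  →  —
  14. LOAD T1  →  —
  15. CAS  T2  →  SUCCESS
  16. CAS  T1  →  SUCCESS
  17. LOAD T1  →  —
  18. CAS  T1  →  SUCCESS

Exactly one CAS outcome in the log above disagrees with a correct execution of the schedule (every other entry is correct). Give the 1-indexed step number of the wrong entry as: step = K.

step = 16

Reference trace:
1. LOAD T1 → mem=5 r[T1]=5 [LOAD]
2. LOAD T2 → mem=5 r[T2]=5 [LOAD]
3. LOAD T3 → mem=5 r[T3]=5 [LOAD]
4. CAS T3 → mem=6 r[T3]=5 [OK]
5. LOAD T3 → mem=6 r[T3]=6 [LOAD]
6. CAS T2 → mem=6 r[T2]=5 [RETRY]
7. LOAD T2 → mem=6 r[T2]=6 [LOAD]
8. LOAD T0 → mem=6 r[T0]=6 [LOAD]
9. CAS T3 → mem=7 r[T3]=6 [OK]
10. CAS T0 → mem=7 r[T0]=6 [RETRY]
11. CAS T2 → mem=7 r[T2]=6 [RETRY]
12. CAS T1 → mem=7 r[T1]=5 [RETRY]
13. LOAD T2 → mem=7 r[T2]=7 [LOAD]
14. LOAD T1 → mem=7 r[T1]=7 [LOAD]
15. CAS T2 → mem=8 r[T2]=7 [OK]
16. CAS T1 → mem=8 r[T1]=7 [RETRY]
17. LOAD T1 → mem=8 r[T1]=8 [LOAD]
18. CAS T1 → mem=9 r[T1]=8 [OK]
Mismatch at 16.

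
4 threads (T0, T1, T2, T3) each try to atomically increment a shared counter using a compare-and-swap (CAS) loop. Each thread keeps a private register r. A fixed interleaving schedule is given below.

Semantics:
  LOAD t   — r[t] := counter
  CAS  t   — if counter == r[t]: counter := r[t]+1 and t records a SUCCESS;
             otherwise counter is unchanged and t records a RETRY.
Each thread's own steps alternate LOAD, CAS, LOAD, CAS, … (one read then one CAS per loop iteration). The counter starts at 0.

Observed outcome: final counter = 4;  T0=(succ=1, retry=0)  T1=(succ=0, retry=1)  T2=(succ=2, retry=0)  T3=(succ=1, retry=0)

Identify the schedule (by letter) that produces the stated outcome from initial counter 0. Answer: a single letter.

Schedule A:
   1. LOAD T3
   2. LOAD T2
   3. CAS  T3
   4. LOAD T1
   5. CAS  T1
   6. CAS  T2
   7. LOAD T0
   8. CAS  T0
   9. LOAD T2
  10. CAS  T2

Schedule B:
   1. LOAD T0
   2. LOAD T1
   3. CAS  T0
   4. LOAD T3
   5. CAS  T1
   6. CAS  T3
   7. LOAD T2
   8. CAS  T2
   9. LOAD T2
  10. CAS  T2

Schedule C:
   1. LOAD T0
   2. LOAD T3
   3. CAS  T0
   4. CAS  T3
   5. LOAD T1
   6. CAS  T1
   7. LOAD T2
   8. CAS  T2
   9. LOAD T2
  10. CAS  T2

Run B:
[1] T0.load  rd  (counter 0, T0.r 0)
[2] T1.load  rd  (counter 0, T1.r 0)
[3] T0.cas  hit  (counter 1, T0.r 0)
[4] T3.load  rd  (counter 1, T3.r 1)
[5] T1.cas  miss  (counter 1, T1.r 0)
[6] T3.cas  hit  (counter 2, T3.r 1)
[7] T2.load  rd  (counter 2, T2.r 2)
[8] T2.cas  hit  (counter 3, T2.r 2)
[9] T2.load  rd  (counter 3, T2.r 3)
[10] T2.cas  hit  (counter 4, T2.r 3)

B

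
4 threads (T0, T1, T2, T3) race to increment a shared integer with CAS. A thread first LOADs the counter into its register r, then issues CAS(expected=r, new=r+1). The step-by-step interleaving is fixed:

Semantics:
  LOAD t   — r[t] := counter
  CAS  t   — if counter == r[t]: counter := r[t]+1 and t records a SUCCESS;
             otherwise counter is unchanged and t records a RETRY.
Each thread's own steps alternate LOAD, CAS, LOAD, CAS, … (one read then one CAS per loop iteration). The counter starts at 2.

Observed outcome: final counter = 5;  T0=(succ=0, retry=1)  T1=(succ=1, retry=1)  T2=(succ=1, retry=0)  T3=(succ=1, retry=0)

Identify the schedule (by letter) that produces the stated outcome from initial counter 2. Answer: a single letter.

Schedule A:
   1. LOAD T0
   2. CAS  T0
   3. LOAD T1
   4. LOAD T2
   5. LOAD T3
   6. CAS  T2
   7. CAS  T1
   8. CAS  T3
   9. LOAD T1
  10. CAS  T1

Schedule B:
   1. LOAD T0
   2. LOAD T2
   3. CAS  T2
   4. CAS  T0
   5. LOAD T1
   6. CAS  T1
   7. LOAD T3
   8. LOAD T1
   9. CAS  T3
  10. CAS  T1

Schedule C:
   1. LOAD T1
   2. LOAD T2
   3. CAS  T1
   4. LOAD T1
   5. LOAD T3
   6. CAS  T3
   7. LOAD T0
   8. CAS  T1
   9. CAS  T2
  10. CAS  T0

B

Run B:
step 1: T0 LOAD ⇒ load; ctr=2 reg=2
step 2: T2 LOAD ⇒ load; ctr=2 reg=2
step 3: T2 CAS ⇒ ok; ctr=3 reg=2
step 4: T0 CAS ⇒ retry; ctr=3 reg=2
step 5: T1 LOAD ⇒ load; ctr=3 reg=3
step 6: T1 CAS ⇒ ok; ctr=4 reg=3
step 7: T3 LOAD ⇒ load; ctr=4 reg=4
step 8: T1 LOAD ⇒ load; ctr=4 reg=4
step 9: T3 CAS ⇒ ok; ctr=5 reg=4
step 10: T1 CAS ⇒ retry; ctr=5 reg=4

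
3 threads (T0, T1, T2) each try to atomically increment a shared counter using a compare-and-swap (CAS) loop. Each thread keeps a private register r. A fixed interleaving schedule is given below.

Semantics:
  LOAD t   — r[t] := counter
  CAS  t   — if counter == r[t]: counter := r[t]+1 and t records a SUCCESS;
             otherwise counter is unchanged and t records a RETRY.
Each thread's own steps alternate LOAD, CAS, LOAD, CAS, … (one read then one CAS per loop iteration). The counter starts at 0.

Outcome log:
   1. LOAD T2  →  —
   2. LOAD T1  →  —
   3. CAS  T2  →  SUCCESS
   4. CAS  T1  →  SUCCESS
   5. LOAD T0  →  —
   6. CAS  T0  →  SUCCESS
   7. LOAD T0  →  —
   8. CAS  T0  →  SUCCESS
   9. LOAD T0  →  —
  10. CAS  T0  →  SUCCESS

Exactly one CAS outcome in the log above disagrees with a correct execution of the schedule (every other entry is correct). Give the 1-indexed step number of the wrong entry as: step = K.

step = 4

Re-executing:
1. LOAD T2 → mem=0 r[T2]=0 [LOAD]
2. LOAD T1 → mem=0 r[T1]=0 [LOAD]
3. CAS T2 → mem=1 r[T2]=0 [OK]
4. CAS T1 → mem=1 r[T1]=0 [RETRY]
5. LOAD T0 → mem=1 r[T0]=1 [LOAD]
6. CAS T0 → mem=2 r[T0]=1 [OK]
7. LOAD T0 → mem=2 r[T0]=2 [LOAD]
8. CAS T0 → mem=3 r[T0]=2 [OK]
9. LOAD T0 → mem=3 r[T0]=3 [LOAD]
10. CAS T0 → mem=4 r[T0]=3 [OK]
Log disagrees first at step 4.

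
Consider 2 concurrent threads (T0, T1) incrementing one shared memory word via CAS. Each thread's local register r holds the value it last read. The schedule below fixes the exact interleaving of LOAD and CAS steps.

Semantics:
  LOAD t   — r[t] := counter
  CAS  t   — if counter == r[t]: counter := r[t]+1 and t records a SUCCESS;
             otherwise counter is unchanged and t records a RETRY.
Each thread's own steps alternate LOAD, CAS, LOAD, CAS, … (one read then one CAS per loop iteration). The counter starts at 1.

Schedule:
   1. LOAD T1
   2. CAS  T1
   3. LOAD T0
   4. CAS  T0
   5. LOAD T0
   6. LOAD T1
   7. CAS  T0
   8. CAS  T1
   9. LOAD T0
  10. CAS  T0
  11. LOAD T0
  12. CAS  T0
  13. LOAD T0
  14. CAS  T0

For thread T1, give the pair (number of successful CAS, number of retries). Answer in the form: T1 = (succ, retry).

T1 = (1, 1)

   1) LOAD T1:  M=1  r_T1=1
   2) CAS  T1:  M=2  r_T1=1 ✓
   3) LOAD T0:  M=2  r_T0=2
   4) CAS  T0:  M=3  r_T0=2 ✓
   5) LOAD T0:  M=3  r_T0=3
   6) LOAD T1:  M=3  r_T1=3
   7) CAS  T0:  M=4  r_T0=3 ✓
   8) CAS  T1:  M=4  r_T1=3 ✗
   9) LOAD T0:  M=4  r_T0=4
  10) CAS  T0:  M=5  r_T0=4 ✓
  11) LOAD T0:  M=5  r_T0=5
  12) CAS  T0:  M=6  r_T0=5 ✓
  13) LOAD T0:  M=6  r_T0=6
  14) CAS  T0:  M=7  r_T0=6 ✓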